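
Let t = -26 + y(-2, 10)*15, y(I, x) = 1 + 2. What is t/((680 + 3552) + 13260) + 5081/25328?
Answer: 22339521/110759344 ≈ 0.20169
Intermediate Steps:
y(I, x) = 3
t = 19 (t = -26 + 3*15 = -26 + 45 = 19)
t/((680 + 3552) + 13260) + 5081/25328 = 19/((680 + 3552) + 13260) + 5081/25328 = 19/(4232 + 13260) + 5081*(1/25328) = 19/17492 + 5081/25328 = 22339521/110759344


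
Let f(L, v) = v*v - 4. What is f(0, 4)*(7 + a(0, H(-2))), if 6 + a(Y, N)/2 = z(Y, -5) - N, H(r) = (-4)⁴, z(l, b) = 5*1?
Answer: -6084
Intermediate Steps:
z(l, b) = 5
H(r) = 256
f(L, v) = -4 + v² (f(L, v) = v² - 4 = -4 + v²)
a(Y, N) = -2 - 2*N (a(Y, N) = -12 + 2*(5 - N) = -12 + (10 - 2*N) = -2 - 2*N)
f(0, 4)*(7 + a(0, H(-2))) = (-4 + 4²)*(7 + (-2 - 2*256)) = (-4 + 16)*(7 + (-2 - 512)) = 12*(7 - 514) = 12*(-507) = -6084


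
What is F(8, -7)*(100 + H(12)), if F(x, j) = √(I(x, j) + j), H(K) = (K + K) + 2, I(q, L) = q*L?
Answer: 378*I*√7 ≈ 1000.1*I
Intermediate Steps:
I(q, L) = L*q
H(K) = 2 + 2*K (H(K) = 2*K + 2 = 2 + 2*K)
F(x, j) = √(j + j*x) (F(x, j) = √(j*x + j) = √(j + j*x))
F(8, -7)*(100 + H(12)) = √(-7*(1 + 8))*(100 + (2 + 2*12)) = √(-7*9)*(100 + (2 + 24)) = √(-63)*(100 + 26) = (3*I*√7)*126 = 378*I*√7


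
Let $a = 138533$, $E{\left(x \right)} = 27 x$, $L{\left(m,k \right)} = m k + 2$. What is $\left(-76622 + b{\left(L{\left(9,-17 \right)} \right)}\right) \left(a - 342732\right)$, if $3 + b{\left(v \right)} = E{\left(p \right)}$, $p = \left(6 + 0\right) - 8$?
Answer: $15657775121$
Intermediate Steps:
$L{\left(m,k \right)} = 2 + k m$ ($L{\left(m,k \right)} = k m + 2 = 2 + k m$)
$p = -2$ ($p = 6 - 8 = -2$)
$b{\left(v \right)} = -57$ ($b{\left(v \right)} = -3 + 27 \left(-2\right) = -3 - 54 = -57$)
$\left(-76622 + b{\left(L{\left(9,-17 \right)} \right)}\right) \left(a - 342732\right) = \left(-76622 - 57\right) \left(138533 - 342732\right) = \left(-76679\right) \left(-204199\right) = 15657775121$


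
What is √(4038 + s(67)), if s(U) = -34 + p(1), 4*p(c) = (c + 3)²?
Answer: 2*√1002 ≈ 63.309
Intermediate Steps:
p(c) = (3 + c)²/4 (p(c) = (c + 3)²/4 = (3 + c)²/4)
s(U) = -30 (s(U) = -34 + (3 + 1)²/4 = -34 + (¼)*4² = -34 + (¼)*16 = -34 + 4 = -30)
√(4038 + s(67)) = √(4038 - 30) = √4008 = 2*√1002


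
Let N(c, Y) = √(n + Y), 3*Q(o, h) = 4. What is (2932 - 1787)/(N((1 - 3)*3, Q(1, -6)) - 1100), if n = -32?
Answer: -944625/907523 - 1145*I*√69/1815046 ≈ -1.0409 - 0.0052401*I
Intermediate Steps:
Q(o, h) = 4/3 (Q(o, h) = (⅓)*4 = 4/3)
N(c, Y) = √(-32 + Y)
(2932 - 1787)/(N((1 - 3)*3, Q(1, -6)) - 1100) = (2932 - 1787)/(√(-32 + 4/3) - 1100) = 1145/(√(-92/3) - 1100) = 1145/(2*I*√69/3 - 1100) = 1145/(-1100 + 2*I*√69/3)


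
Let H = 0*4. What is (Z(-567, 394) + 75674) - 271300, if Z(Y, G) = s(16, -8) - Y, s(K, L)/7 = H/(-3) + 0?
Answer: -195059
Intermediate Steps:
H = 0
s(K, L) = 0 (s(K, L) = 7*(0/(-3) + 0) = 7*(0*(-1/3) + 0) = 7*(0 + 0) = 7*0 = 0)
Z(Y, G) = -Y (Z(Y, G) = 0 - Y = -Y)
(Z(-567, 394) + 75674) - 271300 = (-1*(-567) + 75674) - 271300 = (567 + 75674) - 271300 = 76241 - 271300 = -195059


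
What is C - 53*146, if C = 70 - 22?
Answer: -7690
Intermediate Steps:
C = 48
C - 53*146 = 48 - 53*146 = 48 - 7738 = -7690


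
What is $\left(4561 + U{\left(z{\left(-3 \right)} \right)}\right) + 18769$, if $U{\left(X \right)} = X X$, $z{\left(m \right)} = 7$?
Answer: $23379$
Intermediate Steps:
$U{\left(X \right)} = X^{2}$
$\left(4561 + U{\left(z{\left(-3 \right)} \right)}\right) + 18769 = \left(4561 + 7^{2}\right) + 18769 = \left(4561 + 49\right) + 18769 = 4610 + 18769 = 23379$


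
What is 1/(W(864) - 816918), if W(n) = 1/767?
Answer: -767/626576105 ≈ -1.2241e-6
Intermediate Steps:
W(n) = 1/767
1/(W(864) - 816918) = 1/(1/767 - 816918) = 1/(-626576105/767) = -767/626576105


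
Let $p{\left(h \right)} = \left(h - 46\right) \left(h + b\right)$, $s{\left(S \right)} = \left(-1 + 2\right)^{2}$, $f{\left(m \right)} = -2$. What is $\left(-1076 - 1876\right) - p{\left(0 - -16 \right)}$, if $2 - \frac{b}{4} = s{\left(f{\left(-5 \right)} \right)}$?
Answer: $-2352$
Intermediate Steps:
$s{\left(S \right)} = 1$ ($s{\left(S \right)} = 1^{2} = 1$)
$b = 4$ ($b = 8 - 4 = 4$)
$p{\left(h \right)} = \left(-46 + h\right) \left(4 + h\right)$ ($p{\left(h \right)} = \left(h - 46\right) \left(h + 4\right) = \left(-46 + h\right) \left(4 + h\right)$)
$\left(-1076 - 1876\right) - p{\left(0 - -16 \right)} = \left(-1076 - 1876\right) - \left(-184 + \left(0 - -16\right)^{2} - 42 \left(0 - -16\right)\right) = -2952 - \left(-184 + \left(0 + 16\right)^{2} - 42 \left(0 + 16\right)\right) = -2952 - \left(-184 + 16^{2} - 672\right) = -2952 - \left(-184 + 256 - 672\right) = -2952 - -600 = -2952 + 600 = -2352$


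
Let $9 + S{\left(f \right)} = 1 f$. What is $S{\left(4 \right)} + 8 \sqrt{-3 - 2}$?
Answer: $-5 + 8 i \sqrt{5} \approx -5.0 + 17.889 i$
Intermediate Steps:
$S{\left(f \right)} = -9 + f$ ($S{\left(f \right)} = -9 + 1 f = -9 + f$)
$S{\left(4 \right)} + 8 \sqrt{-3 - 2} = \left(-9 + 4\right) + 8 \sqrt{-3 - 2} = -5 + 8 \sqrt{-5} = -5 + 8 i \sqrt{5}$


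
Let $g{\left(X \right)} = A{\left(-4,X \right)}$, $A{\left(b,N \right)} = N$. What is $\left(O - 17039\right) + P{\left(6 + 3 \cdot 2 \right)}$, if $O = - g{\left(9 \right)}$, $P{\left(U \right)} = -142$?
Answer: $-17190$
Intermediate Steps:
$g{\left(X \right)} = X$
$O = -9$ ($O = \left(-1\right) 9 = -9$)
$\left(O - 17039\right) + P{\left(6 + 3 \cdot 2 \right)} = \left(-9 - 17039\right) - 142 = -17048 - 142 = -17190$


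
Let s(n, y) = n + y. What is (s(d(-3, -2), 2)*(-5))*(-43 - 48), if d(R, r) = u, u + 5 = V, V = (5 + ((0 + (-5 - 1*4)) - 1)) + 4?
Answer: -1820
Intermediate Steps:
V = -1 (V = (5 + ((0 + (-5 - 4)) - 1)) + 4 = (5 + ((0 - 9) - 1)) + 4 = (5 + (-9 - 1)) + 4 = (5 - 10) + 4 = -5 + 4 = -1)
u = -6 (u = -5 - 1 = -6)
d(R, r) = -6
(s(d(-3, -2), 2)*(-5))*(-43 - 48) = ((-6 + 2)*(-5))*(-43 - 48) = -4*(-5)*(-91) = 20*(-91) = -1820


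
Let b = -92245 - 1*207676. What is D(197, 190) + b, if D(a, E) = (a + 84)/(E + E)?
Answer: -113969699/380 ≈ -2.9992e+5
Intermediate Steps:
b = -299921 (b = -92245 - 207676 = -299921)
D(a, E) = (84 + a)/(2*E) (D(a, E) = (84 + a)/((2*E)) = (84 + a)*(1/(2*E)) = (84 + a)/(2*E))
D(197, 190) + b = (½)*(84 + 197)/190 - 299921 = (½)*(1/190)*281 - 299921 = 281/380 - 299921 = -113969699/380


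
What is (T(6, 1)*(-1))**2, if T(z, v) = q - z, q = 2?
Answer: 16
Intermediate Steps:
T(z, v) = 2 - z
(T(6, 1)*(-1))**2 = ((2 - 1*6)*(-1))**2 = ((2 - 6)*(-1))**2 = (-4*(-1))**2 = 4**2 = 16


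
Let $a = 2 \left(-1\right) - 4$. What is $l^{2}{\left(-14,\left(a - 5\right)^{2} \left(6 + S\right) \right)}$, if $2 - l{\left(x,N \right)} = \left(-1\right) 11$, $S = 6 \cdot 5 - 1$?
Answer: $169$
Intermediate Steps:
$S = 29$ ($S = 30 - 1 = 29$)
$a = -6$ ($a = -2 - 4 = -6$)
$l{\left(x,N \right)} = 13$ ($l{\left(x,N \right)} = 2 - \left(-1\right) 11 = 2 - -11 = 2 + 11 = 13$)
$l^{2}{\left(-14,\left(a - 5\right)^{2} \left(6 + S\right) \right)} = 13^{2} = 169$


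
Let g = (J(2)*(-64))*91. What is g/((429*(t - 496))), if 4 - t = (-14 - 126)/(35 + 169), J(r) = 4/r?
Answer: 15232/275627 ≈ 0.055263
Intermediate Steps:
t = 239/51 (t = 4 - (-14 - 126)/(35 + 169) = 4 - (-140)/204 = 4 - 1*(-35/51) = 4 + 35/51 = 239/51 ≈ 4.6863)
g = -11648 (g = ((4/2)*(-64))*91 = ((4*(1/2))*(-64))*91 = (2*(-64))*91 = -128*91 = -11648)
g/((429*(t - 496))) = -11648*1/(429*(239/51 - 496)) = -11648/(429*(-25057/51)) = -11648/(-3583151/17) = -11648*(-17/3583151) = 15232/275627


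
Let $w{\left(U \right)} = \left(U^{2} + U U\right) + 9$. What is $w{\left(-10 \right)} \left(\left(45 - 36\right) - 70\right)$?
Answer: $-12749$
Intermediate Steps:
$w{\left(U \right)} = 9 + 2 U^{2}$ ($w{\left(U \right)} = \left(U^{2} + U^{2}\right) + 9 = 2 U^{2} + 9 = 9 + 2 U^{2}$)
$w{\left(-10 \right)} \left(\left(45 - 36\right) - 70\right) = \left(9 + 2 \left(-10\right)^{2}\right) \left(\left(45 - 36\right) - 70\right) = \left(9 + 2 \cdot 100\right) \left(\left(45 - 36\right) - 70\right) = \left(9 + 200\right) \left(9 - 70\right) = 209 \left(-61\right) = -12749$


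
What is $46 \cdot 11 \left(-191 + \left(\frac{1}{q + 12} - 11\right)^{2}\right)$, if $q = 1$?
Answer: $- \frac{6130190}{169} \approx -36273.0$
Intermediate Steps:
$46 \cdot 11 \left(-191 + \left(\frac{1}{q + 12} - 11\right)^{2}\right) = 46 \cdot 11 \left(-191 + \left(\frac{1}{1 + 12} - 11\right)^{2}\right) = 506 \left(-191 + \left(\frac{1}{13} - 11\right)^{2}\right) = 506 \left(-191 + \left(- \frac{142}{13}\right)^{2}\right) = 506 \left(-191 + \frac{20164}{169}\right) = 506 \left(- \frac{12115}{169}\right) = - \frac{6130190}{169}$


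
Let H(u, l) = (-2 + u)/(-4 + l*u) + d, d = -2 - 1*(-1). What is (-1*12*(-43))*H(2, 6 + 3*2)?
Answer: -516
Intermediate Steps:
d = -1 (d = -2 + 1 = -1)
H(u, l) = -1 + (-2 + u)/(-4 + l*u) (H(u, l) = (-2 + u)/(-4 + l*u) - 1 = -1 + (-2 + u)/(-4 + l*u))
(-1*12*(-43))*H(2, 6 + 3*2) = (-1*12*(-43))*((2 + 2 - 1*(6 + 3*2)*2)/(-4 + (6 + 3*2)*2)) = (-12*(-43))*((2 + 2 - 1*(6 + 6)*2)/(-4 + (6 + 6)*2)) = 516*((2 + 2 - 1*12*2)/(-4 + 12*2)) = 516*((2 + 2 - 24)/(-4 + 24)) = 516*(-20/20) = 516*((1/20)*(-20)) = 516*(-1) = -516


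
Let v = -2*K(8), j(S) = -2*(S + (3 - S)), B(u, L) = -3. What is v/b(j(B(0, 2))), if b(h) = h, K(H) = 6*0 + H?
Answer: 8/3 ≈ 2.6667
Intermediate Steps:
K(H) = H (K(H) = 0 + H = H)
j(S) = -6 (j(S) = -2*3 = -6)
v = -16 (v = -2*8 = -16)
v/b(j(B(0, 2))) = -16/(-6) = -16*(-⅙) = 8/3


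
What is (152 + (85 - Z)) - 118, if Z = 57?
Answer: 62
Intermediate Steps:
(152 + (85 - Z)) - 118 = (152 + (85 - 1*57)) - 118 = (152 + (85 - 57)) - 118 = (152 + 28) - 118 = 180 - 118 = 62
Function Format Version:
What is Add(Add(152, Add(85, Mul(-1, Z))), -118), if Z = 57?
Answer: 62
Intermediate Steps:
Add(Add(152, Add(85, Mul(-1, Z))), -118) = Add(Add(152, Add(85, Mul(-1, 57))), -118) = Add(Add(152, Add(85, -57)), -118) = Add(Add(152, 28), -118) = Add(180, -118) = 62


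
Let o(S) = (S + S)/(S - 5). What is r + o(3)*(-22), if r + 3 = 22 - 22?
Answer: 63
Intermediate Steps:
o(S) = 2*S/(-5 + S) (o(S) = (2*S)/(-5 + S) = 2*S/(-5 + S))
r = -3 (r = -3 + (22 - 22) = -3 + 0 = -3)
r + o(3)*(-22) = -3 + (2*3/(-5 + 3))*(-22) = -3 + (2*3/(-2))*(-22) = -3 + (2*3*(-1/2))*(-22) = -3 - 3*(-22) = -3 + 66 = 63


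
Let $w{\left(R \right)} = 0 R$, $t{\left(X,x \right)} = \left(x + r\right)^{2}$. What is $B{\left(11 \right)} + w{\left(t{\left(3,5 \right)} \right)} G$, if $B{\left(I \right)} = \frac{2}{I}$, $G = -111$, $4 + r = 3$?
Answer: $\frac{2}{11} \approx 0.18182$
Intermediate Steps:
$r = -1$ ($r = -4 + 3 = -1$)
$t{\left(X,x \right)} = \left(-1 + x\right)^{2}$ ($t{\left(X,x \right)} = \left(x - 1\right)^{2} = \left(-1 + x\right)^{2}$)
$w{\left(R \right)} = 0$
$B{\left(11 \right)} + w{\left(t{\left(3,5 \right)} \right)} G = \frac{2}{11} + 0 \left(-111\right) = 2 \cdot \frac{1}{11} + 0 = \frac{2}{11} + 0 = \frac{2}{11}$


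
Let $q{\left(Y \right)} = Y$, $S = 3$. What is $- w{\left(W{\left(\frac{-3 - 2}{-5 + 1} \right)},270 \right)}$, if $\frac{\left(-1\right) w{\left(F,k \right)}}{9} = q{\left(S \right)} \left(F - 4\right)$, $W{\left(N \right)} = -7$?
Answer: $-297$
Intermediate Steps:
$w{\left(F,k \right)} = 108 - 27 F$ ($w{\left(F,k \right)} = - 9 \cdot 3 \left(F - 4\right) = - 9 \cdot 3 \left(-4 + F\right) = - 9 \left(-12 + 3 F\right) = 108 - 27 F$)
$- w{\left(W{\left(\frac{-3 - 2}{-5 + 1} \right)},270 \right)} = - (108 - -189) = - (108 + 189) = \left(-1\right) 297 = -297$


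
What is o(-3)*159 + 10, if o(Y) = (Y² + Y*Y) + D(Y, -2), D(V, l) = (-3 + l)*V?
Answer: 5257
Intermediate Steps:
D(V, l) = V*(-3 + l)
o(Y) = -5*Y + 2*Y² (o(Y) = (Y² + Y*Y) + Y*(-3 - 2) = (Y² + Y²) + Y*(-5) = 2*Y² - 5*Y = -5*Y + 2*Y²)
o(-3)*159 + 10 = -3*(-5 + 2*(-3))*159 + 10 = -3*(-5 - 6)*159 + 10 = -3*(-11)*159 + 10 = 33*159 + 10 = 5247 + 10 = 5257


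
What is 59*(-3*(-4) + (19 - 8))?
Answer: 1357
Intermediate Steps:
59*(-3*(-4) + (19 - 8)) = 59*(12 + 11) = 59*23 = 1357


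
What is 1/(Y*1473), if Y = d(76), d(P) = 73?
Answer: 1/107529 ≈ 9.2998e-6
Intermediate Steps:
Y = 73
1/(Y*1473) = 1/(73*1473) = (1/73)*(1/1473) = 1/107529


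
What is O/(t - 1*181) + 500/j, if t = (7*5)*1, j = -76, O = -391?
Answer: -10821/2774 ≈ -3.9009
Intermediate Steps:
t = 35 (t = 35*1 = 35)
O/(t - 1*181) + 500/j = -391/(35 - 1*181) + 500/(-76) = -391/(35 - 181) + 500*(-1/76) = -391/(-146) - 125/19 = -391*(-1/146) - 125/19 = 391/146 - 125/19 = -10821/2774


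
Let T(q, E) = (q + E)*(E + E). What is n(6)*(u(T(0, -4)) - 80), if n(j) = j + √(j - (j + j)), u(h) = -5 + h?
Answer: -318 - 53*I*√6 ≈ -318.0 - 129.82*I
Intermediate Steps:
T(q, E) = 2*E*(E + q) (T(q, E) = (E + q)*(2*E) = 2*E*(E + q))
n(j) = j + √(-j) (n(j) = j + √(j - 2*j) = j + √(-j))
n(6)*(u(T(0, -4)) - 80) = (6 + √(-1*6))*((-5 + 2*(-4)*(-4 + 0)) - 80) = (6 + √(-6))*((-5 + 2*(-4)*(-4)) - 80) = (6 + I*√6)*((-5 + 32) - 80) = (6 + I*√6)*(27 - 80) = (6 + I*√6)*(-53) = -318 - 53*I*√6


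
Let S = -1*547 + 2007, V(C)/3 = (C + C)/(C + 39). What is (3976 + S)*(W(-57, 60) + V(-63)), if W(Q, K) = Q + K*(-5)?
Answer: -1855035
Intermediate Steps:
W(Q, K) = Q - 5*K
V(C) = 6*C/(39 + C) (V(C) = 3*((C + C)/(C + 39)) = 3*((2*C)/(39 + C)) = 3*(2*C/(39 + C)) = 6*C/(39 + C))
S = 1460 (S = -547 + 2007 = 1460)
(3976 + S)*(W(-57, 60) + V(-63)) = (3976 + 1460)*((-57 - 5*60) + 6*(-63)/(39 - 63)) = 5436*((-57 - 300) + 6*(-63)/(-24)) = 5436*(-357 + 6*(-63)*(-1/24)) = 5436*(-357 + 63/4) = 5436*(-1365/4) = -1855035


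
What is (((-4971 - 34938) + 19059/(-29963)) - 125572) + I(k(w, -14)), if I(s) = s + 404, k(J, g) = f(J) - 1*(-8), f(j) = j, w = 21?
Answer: -4945352283/29963 ≈ -1.6505e+5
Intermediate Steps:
k(J, g) = 8 + J (k(J, g) = J - 1*(-8) = J + 8 = 8 + J)
I(s) = 404 + s
(((-4971 - 34938) + 19059/(-29963)) - 125572) + I(k(w, -14)) = (((-4971 - 34938) + 19059/(-29963)) - 125572) + (404 + (8 + 21)) = ((-39909 + 19059*(-1/29963)) - 125572) + (404 + 29) = ((-39909 - 19059/29963) - 125572) + 433 = (-1195812426/29963 - 125572) + 433 = -4958326262/29963 + 433 = -4945352283/29963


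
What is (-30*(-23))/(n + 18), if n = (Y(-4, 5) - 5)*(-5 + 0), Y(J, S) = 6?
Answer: 690/13 ≈ 53.077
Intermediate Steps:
n = -5 (n = (6 - 5)*(-5 + 0) = 1*(-5) = -5)
(-30*(-23))/(n + 18) = (-30*(-23))/(-5 + 18) = 690/13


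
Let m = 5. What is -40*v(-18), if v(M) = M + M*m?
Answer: 4320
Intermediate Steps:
v(M) = 6*M (v(M) = M + M*5 = M + 5*M = 6*M)
-40*v(-18) = -240*(-18) = -40*(-108) = 4320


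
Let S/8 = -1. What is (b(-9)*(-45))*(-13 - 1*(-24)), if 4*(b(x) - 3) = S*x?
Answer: -10395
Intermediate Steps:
S = -8 (S = 8*(-1) = -8)
b(x) = 3 - 2*x (b(x) = 3 + (-8*x)/4 = 3 - 2*x)
(b(-9)*(-45))*(-13 - 1*(-24)) = ((3 - 2*(-9))*(-45))*(-13 - 1*(-24)) = ((3 + 18)*(-45))*(-13 + 24) = (21*(-45))*11 = -945*11 = -10395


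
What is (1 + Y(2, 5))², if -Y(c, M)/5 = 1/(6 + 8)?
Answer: 81/196 ≈ 0.41327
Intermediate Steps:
Y(c, M) = -5/14 (Y(c, M) = -5/(6 + 8) = -5/14)
(1 + Y(2, 5))² = (1 - 5/14)² = (9/14)² = 81/196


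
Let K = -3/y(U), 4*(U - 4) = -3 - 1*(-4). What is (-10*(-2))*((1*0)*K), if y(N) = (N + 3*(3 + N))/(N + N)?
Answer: 0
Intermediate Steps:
U = 17/4 (U = 4 + (-3 - 1*(-4))/4 = 4 + (-3 + 4)/4 = 4 + (1/4)*1 = 4 + 1/4 = 17/4 ≈ 4.2500)
y(N) = (9 + 4*N)/(2*N) (y(N) = (N + (9 + 3*N))/((2*N)) = (9 + 4*N)*(1/(2*N)) = (9 + 4*N)/(2*N))
K = -51/52 (K = -3/(2 + 9/(2*(17/4))) = -3/(2 + (9/2)*(4/17)) = -3/(2 + 18/17) = -3/52/17 = -3*17/52 = -51/52 ≈ -0.98077)
(-10*(-2))*((1*0)*K) = (-10*(-2))*((1*0)*(-51/52)) = 20*(0*(-51/52)) = 20*0 = 0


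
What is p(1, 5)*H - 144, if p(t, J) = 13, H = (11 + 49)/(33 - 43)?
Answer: -222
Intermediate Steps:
H = -6 (H = 60/(-10) = 60*(-⅒) = -6)
p(1, 5)*H - 144 = 13*(-6) - 144 = -78 - 144 = -222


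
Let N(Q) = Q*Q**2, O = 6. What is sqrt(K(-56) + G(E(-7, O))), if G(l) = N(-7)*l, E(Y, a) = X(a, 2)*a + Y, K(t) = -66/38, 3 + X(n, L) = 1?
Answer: sqrt(2352010)/19 ≈ 80.717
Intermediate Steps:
X(n, L) = -2 (X(n, L) = -3 + 1 = -2)
K(t) = -33/19 (K(t) = -66*1/38 = -33/19)
N(Q) = Q**3
E(Y, a) = Y - 2*a (E(Y, a) = -2*a + Y = Y - 2*a)
G(l) = -343*l (G(l) = (-7)**3*l = -343*l)
sqrt(K(-56) + G(E(-7, O))) = sqrt(-33/19 - 343*(-7 - 2*6)) = sqrt(-33/19 - 343*(-7 - 12)) = sqrt(-33/19 - 343*(-19)) = sqrt(-33/19 + 6517) = sqrt(123790/19) = sqrt(2352010)/19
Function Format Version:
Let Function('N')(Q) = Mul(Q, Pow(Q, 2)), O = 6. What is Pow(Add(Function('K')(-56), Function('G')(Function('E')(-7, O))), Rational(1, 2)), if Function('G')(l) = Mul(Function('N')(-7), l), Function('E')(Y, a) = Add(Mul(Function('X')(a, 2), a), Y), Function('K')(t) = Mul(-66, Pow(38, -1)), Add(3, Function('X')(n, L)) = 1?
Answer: Mul(Rational(1, 19), Pow(2352010, Rational(1, 2))) ≈ 80.717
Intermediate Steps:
Function('X')(n, L) = -2 (Function('X')(n, L) = Add(-3, 1) = -2)
Function('K')(t) = Rational(-33, 19) (Function('K')(t) = Mul(-66, Rational(1, 38)) = Rational(-33, 19))
Function('N')(Q) = Pow(Q, 3)
Function('E')(Y, a) = Add(Y, Mul(-2, a)) (Function('E')(Y, a) = Add(Mul(-2, a), Y) = Add(Y, Mul(-2, a)))
Function('G')(l) = Mul(-343, l) (Function('G')(l) = Mul(Pow(-7, 3), l) = Mul(-343, l))
Pow(Add(Function('K')(-56), Function('G')(Function('E')(-7, O))), Rational(1, 2)) = Pow(Add(Rational(-33, 19), Mul(-343, Add(-7, Mul(-2, 6)))), Rational(1, 2)) = Pow(Add(Rational(-33, 19), Mul(-343, Add(-7, -12))), Rational(1, 2)) = Pow(Add(Rational(-33, 19), Mul(-343, -19)), Rational(1, 2)) = Pow(Add(Rational(-33, 19), 6517), Rational(1, 2)) = Pow(Rational(123790, 19), Rational(1, 2)) = Mul(Rational(1, 19), Pow(2352010, Rational(1, 2)))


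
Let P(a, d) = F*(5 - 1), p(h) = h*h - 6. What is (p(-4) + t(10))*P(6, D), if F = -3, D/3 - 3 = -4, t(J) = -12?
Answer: 24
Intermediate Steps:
D = -3 (D = 9 + 3*(-4) = 9 - 12 = -3)
p(h) = -6 + h**2 (p(h) = h**2 - 6 = -6 + h**2)
P(a, d) = -12 (P(a, d) = -3*(5 - 1) = -3*4 = -12)
(p(-4) + t(10))*P(6, D) = ((-6 + (-4)**2) - 12)*(-12) = ((-6 + 16) - 12)*(-12) = (10 - 12)*(-12) = -2*(-12) = 24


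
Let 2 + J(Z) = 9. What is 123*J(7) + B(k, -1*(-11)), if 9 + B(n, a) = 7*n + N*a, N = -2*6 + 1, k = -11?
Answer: 654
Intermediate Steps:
J(Z) = 7 (J(Z) = -2 + 9 = 7)
N = -11 (N = -12 + 1 = -11)
B(n, a) = -9 - 11*a + 7*n (B(n, a) = -9 + (7*n - 11*a) = -9 + (-11*a + 7*n) = -9 - 11*a + 7*n)
123*J(7) + B(k, -1*(-11)) = 123*7 + (-9 - (-11)*(-11) + 7*(-11)) = 861 + (-9 - 11*11 - 77) = 861 + (-9 - 121 - 77) = 861 - 207 = 654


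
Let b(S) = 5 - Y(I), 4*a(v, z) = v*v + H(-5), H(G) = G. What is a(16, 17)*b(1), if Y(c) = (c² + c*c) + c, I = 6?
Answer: -18323/4 ≈ -4580.8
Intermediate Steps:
Y(c) = c + 2*c² (Y(c) = (c² + c²) + c = 2*c² + c = c + 2*c²)
a(v, z) = -5/4 + v²/4 (a(v, z) = (v*v - 5)/4 = (v² - 5)/4 = (-5 + v²)/4 = -5/4 + v²/4)
b(S) = -73 (b(S) = 5 - 6*(1 + 2*6) = 5 - 6*(1 + 12) = 5 - 6*13 = 5 - 1*78 = 5 - 78 = -73)
a(16, 17)*b(1) = (-5/4 + (¼)*16²)*(-73) = (-5/4 + (¼)*256)*(-73) = (-5/4 + 64)*(-73) = (251/4)*(-73) = -18323/4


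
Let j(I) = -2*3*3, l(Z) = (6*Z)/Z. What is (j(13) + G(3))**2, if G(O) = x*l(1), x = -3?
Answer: 1296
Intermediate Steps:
l(Z) = 6
G(O) = -18 (G(O) = -3*6 = -18)
j(I) = -18 (j(I) = -6*3 = -18)
(j(13) + G(3))**2 = (-18 - 18)**2 = (-36)**2 = 1296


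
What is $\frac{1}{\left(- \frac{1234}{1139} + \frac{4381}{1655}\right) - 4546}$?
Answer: $- \frac{1885045}{8566466881} \approx -0.00022005$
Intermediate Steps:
$\frac{1}{\left(- \frac{1234}{1139} + \frac{4381}{1655}\right) - 4546} = \frac{1}{\frac{2947689}{1885045} - 4546} = \frac{1}{- \frac{8566466881}{1885045}} = - \frac{1885045}{8566466881}$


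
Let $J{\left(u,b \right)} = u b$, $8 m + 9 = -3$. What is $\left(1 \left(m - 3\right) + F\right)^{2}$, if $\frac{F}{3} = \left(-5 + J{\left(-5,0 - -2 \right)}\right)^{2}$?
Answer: $\frac{1798281}{4} \approx 4.4957 \cdot 10^{5}$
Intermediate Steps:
$m = - \frac{3}{2}$ ($m = - \frac{9}{8} + \frac{1}{8} \left(-3\right) = - \frac{9}{8} - \frac{3}{8} = - \frac{3}{2} \approx -1.5$)
$J{\left(u,b \right)} = b u$
$F = 675$ ($F = 3 \left(-5 + \left(0 - -2\right) \left(-5\right)\right)^{2} = 3 \left(-5 + \left(0 + 2\right) \left(-5\right)\right)^{2} = 3 \left(-5 + 2 \left(-5\right)\right)^{2} = 3 \left(-5 - 10\right)^{2} = 3 \left(-15\right)^{2} = 3 \cdot 225 = 675$)
$\left(1 \left(m - 3\right) + F\right)^{2} = \left(1 \left(- \frac{3}{2} - 3\right) + 675\right)^{2} = \left(1 \left(- \frac{9}{2}\right) + 675\right)^{2} = \left(- \frac{9}{2} + 675\right)^{2} = \left(\frac{1341}{2}\right)^{2} = \frac{1798281}{4}$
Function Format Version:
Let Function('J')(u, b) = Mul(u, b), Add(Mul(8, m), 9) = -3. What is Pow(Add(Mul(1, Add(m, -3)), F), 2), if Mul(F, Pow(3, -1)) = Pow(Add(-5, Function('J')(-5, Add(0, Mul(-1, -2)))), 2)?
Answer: Rational(1798281, 4) ≈ 4.4957e+5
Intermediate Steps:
m = Rational(-3, 2) (m = Add(Rational(-9, 8), Mul(Rational(1, 8), -3)) = Add(Rational(-9, 8), Rational(-3, 8)) = Rational(-3, 2) ≈ -1.5000)
Function('J')(u, b) = Mul(b, u)
F = 675 (F = Mul(3, Pow(Add(-5, Mul(Add(0, Mul(-1, -2)), -5)), 2)) = Mul(3, Pow(Add(-5, Mul(Add(0, 2), -5)), 2)) = Mul(3, Pow(Add(-5, Mul(2, -5)), 2)) = Mul(3, Pow(Add(-5, -10), 2)) = Mul(3, Pow(-15, 2)) = Mul(3, 225) = 675)
Pow(Add(Mul(1, Add(m, -3)), F), 2) = Pow(Add(Mul(1, Add(Rational(-3, 2), -3)), 675), 2) = Pow(Add(Mul(1, Rational(-9, 2)), 675), 2) = Pow(Add(Rational(-9, 2), 675), 2) = Pow(Rational(1341, 2), 2) = Rational(1798281, 4)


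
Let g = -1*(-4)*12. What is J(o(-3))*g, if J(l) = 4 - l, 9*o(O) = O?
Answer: 208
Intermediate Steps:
o(O) = O/9
g = 48 (g = 4*12 = 48)
J(o(-3))*g = (4 - (-3)/9)*48 = (4 - 1*(-⅓))*48 = (4 + ⅓)*48 = (13/3)*48 = 208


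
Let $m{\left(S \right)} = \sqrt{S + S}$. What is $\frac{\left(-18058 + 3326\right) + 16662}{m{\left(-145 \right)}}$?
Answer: $- \frac{193 i \sqrt{290}}{29} \approx - 113.33 i$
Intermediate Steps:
$m{\left(S \right)} = \sqrt{2} \sqrt{S}$ ($m{\left(S \right)} = \sqrt{2 S} = \sqrt{2} \sqrt{S}$)
$\frac{\left(-18058 + 3326\right) + 16662}{m{\left(-145 \right)}} = \frac{\left(-18058 + 3326\right) + 16662}{\sqrt{2} \sqrt{-145}} = \frac{-14732 + 16662}{\sqrt{2} i \sqrt{145}} = \frac{1930}{i \sqrt{290}} = 1930 \left(- \frac{i \sqrt{290}}{290}\right) = - \frac{193 i \sqrt{290}}{29}$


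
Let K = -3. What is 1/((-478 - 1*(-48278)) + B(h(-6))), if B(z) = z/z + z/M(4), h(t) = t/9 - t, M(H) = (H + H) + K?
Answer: 15/717031 ≈ 2.0920e-5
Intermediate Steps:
M(H) = -3 + 2*H (M(H) = (H + H) - 3 = 2*H - 3 = -3 + 2*H)
h(t) = -8*t/9 (h(t) = t*(1/9) - t = t/9 - t = -8*t/9)
B(z) = 1 + z/5 (B(z) = z/z + z/(-3 + 2*4) = 1 + z/(-3 + 8) = 1 + z/5)
1/((-478 - 1*(-48278)) + B(h(-6))) = 1/((-478 - 1*(-48278)) + (1 + (-8/9*(-6))/5)) = 1/((-478 + 48278) + (1 + (1/5)*(16/3))) = 1/(47800 + (1 + 16/15)) = 1/(47800 + 31/15) = 1/(717031/15) = 15/717031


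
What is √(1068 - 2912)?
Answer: 2*I*√461 ≈ 42.942*I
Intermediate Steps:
√(1068 - 2912) = √(-1844) = 2*I*√461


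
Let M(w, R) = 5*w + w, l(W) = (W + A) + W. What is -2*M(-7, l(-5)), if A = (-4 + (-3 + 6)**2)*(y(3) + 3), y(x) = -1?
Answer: 84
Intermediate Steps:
A = 10 (A = (-4 + (-3 + 6)**2)*(-1 + 3) = (-4 + 3**2)*2 = (-4 + 9)*2 = 5*2 = 10)
l(W) = 10 + 2*W (l(W) = (W + 10) + W = (10 + W) + W = 10 + 2*W)
M(w, R) = 6*w
-2*M(-7, l(-5)) = -12*(-7) = -2*(-42) = 84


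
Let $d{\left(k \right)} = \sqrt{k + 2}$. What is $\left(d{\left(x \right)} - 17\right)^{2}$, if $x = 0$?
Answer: $\left(17 - \sqrt{2}\right)^{2} \approx 242.92$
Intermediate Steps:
$d{\left(k \right)} = \sqrt{2 + k}$
$\left(d{\left(x \right)} - 17\right)^{2} = \left(\sqrt{2 + 0} - 17\right)^{2} = \left(\sqrt{2} - 17\right)^{2} = \left(-17 + \sqrt{2}\right)^{2}$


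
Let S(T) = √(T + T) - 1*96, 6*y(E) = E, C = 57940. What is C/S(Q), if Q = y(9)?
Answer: -1854080/3071 - 57940*√3/9213 ≈ -614.63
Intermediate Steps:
y(E) = E/6
Q = 3/2 (Q = (⅙)*9 = 3/2 ≈ 1.5000)
S(T) = -96 + √2*√T (S(T) = √(2*T) - 96 = √2*√T - 96 = -96 + √2*√T)
C/S(Q) = 57940/(-96 + √2*√(3/2)) = 57940/(-96 + √2*(√6/2)) = 57940/(-96 + √3)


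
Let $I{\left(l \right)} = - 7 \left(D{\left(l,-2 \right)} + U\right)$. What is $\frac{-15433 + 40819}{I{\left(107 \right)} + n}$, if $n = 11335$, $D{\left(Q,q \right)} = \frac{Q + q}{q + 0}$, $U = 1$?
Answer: $\frac{16924}{7797} \approx 2.1706$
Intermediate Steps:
$D{\left(Q,q \right)} = \frac{Q + q}{q}$
$I{\left(l \right)} = -14 + \frac{7 l}{2}$ ($I{\left(l \right)} = - 7 \left(\frac{l - 2}{-2} + 1\right) = - 7 \left(- \frac{-2 + l}{2} + 1\right) = - 7 \left(\left(1 - \frac{l}{2}\right) + 1\right) = - 7 \left(2 - \frac{l}{2}\right) = -14 + \frac{7 l}{2}$)
$\frac{-15433 + 40819}{I{\left(107 \right)} + n} = \frac{-15433 + 40819}{\left(-14 + \frac{7}{2} \cdot 107\right) + 11335} = \frac{25386}{\left(-14 + \frac{749}{2}\right) + 11335} = \frac{25386}{\frac{721}{2} + 11335} = \frac{25386}{\frac{23391}{2}} = 25386 \cdot \frac{2}{23391} = \frac{16924}{7797}$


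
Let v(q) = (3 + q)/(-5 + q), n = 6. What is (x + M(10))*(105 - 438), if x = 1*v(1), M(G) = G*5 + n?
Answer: -18315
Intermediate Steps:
M(G) = 6 + 5*G (M(G) = G*5 + 6 = 5*G + 6 = 6 + 5*G)
v(q) = (3 + q)/(-5 + q)
x = -1 (x = 1*((3 + 1)/(-5 + 1)) = 1*(4/(-4)) = 1*(-¼*4) = 1*(-1) = -1)
(x + M(10))*(105 - 438) = (-1 + (6 + 5*10))*(105 - 438) = (-1 + (6 + 50))*(-333) = (-1 + 56)*(-333) = 55*(-333) = -18315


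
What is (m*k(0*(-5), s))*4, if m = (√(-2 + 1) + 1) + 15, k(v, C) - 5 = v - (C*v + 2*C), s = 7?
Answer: -576 - 36*I ≈ -576.0 - 36.0*I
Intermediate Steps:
k(v, C) = 5 + v - 2*C - C*v (k(v, C) = 5 + (v - (C*v + 2*C)) = 5 + (v - (2*C + C*v)) = 5 + (v + (-2*C - C*v)) = 5 + (v - 2*C - C*v) = 5 + v - 2*C - C*v)
m = 16 + I (m = (√(-1) + 1) + 15 = (I + 1) + 15 = (1 + I) + 15 = 16 + I ≈ 16.0 + 1.0*I)
(m*k(0*(-5), s))*4 = ((16 + I)*(5 + 0*(-5) - 2*7 - 1*7*0*(-5)))*4 = ((16 + I)*(5 + 0 - 14 - 1*7*0))*4 = ((16 + I)*(5 + 0 - 14 + 0))*4 = ((16 + I)*(-9))*4 = (-144 - 9*I)*4 = -576 - 36*I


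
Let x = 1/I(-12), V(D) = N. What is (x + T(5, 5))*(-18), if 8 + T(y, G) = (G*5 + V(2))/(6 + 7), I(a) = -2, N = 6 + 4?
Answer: 1359/13 ≈ 104.54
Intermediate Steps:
N = 10
V(D) = 10
T(y, G) = -94/13 + 5*G/13 (T(y, G) = -8 + (G*5 + 10)/(6 + 7) = -8 + (5*G + 10)/13 = -8 + (10 + 5*G)*(1/13) = -8 + (10/13 + 5*G/13) = -94/13 + 5*G/13)
x = -1/2 (x = 1/(-2) = -1/2 ≈ -0.50000)
(x + T(5, 5))*(-18) = (-1/2 + (-94/13 + (5/13)*5))*(-18) = (-1/2 + (-94/13 + 25/13))*(-18) = (-1/2 - 69/13)*(-18) = -151/26*(-18) = 1359/13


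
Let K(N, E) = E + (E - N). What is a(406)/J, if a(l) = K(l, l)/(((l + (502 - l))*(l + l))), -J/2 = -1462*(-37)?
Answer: -1/108620752 ≈ -9.2063e-9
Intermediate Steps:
J = -108188 (J = -(-2924)*(-37) = -2*54094 = -108188)
K(N, E) = -N + 2*E
a(l) = 1/1004 (a(l) = (-l + 2*l)/(((l + (502 - l))*(l + l))) = l/((502*(2*l))) = l/((1004*l)) = l*(1/(1004*l)) = 1/1004)
a(406)/J = (1/1004)/(-108188) = (1/1004)*(-1/108188) = -1/108620752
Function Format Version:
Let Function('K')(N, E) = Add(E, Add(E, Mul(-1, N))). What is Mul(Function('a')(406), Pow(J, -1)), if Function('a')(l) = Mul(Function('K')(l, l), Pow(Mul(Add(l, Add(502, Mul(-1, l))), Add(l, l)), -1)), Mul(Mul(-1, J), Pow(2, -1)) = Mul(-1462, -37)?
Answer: Rational(-1, 108620752) ≈ -9.2063e-9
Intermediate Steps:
J = -108188 (J = Mul(-2, Mul(-1462, -37)) = Mul(-2, 54094) = -108188)
Function('K')(N, E) = Add(Mul(-1, N), Mul(2, E))
Function('a')(l) = Rational(1, 1004) (Function('a')(l) = Mul(Add(Mul(-1, l), Mul(2, l)), Pow(Mul(Add(l, Add(502, Mul(-1, l))), Add(l, l)), -1)) = Mul(l, Pow(Mul(502, Mul(2, l)), -1)) = Mul(l, Pow(Mul(1004, l), -1)) = Mul(l, Mul(Rational(1, 1004), Pow(l, -1))) = Rational(1, 1004))
Mul(Function('a')(406), Pow(J, -1)) = Mul(Rational(1, 1004), Pow(-108188, -1)) = Mul(Rational(1, 1004), Rational(-1, 108188)) = Rational(-1, 108620752)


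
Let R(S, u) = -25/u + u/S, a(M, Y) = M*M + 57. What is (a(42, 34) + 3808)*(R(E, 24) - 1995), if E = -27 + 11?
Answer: -269859889/24 ≈ -1.1244e+7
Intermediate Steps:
E = -16
a(M, Y) = 57 + M**2 (a(M, Y) = M**2 + 57 = 57 + M**2)
(a(42, 34) + 3808)*(R(E, 24) - 1995) = ((57 + 42**2) + 3808)*((-25/24 + 24/(-16)) - 1995) = ((57 + 1764) + 3808)*((-25*1/24 + 24*(-1/16)) - 1995) = (1821 + 3808)*((-25/24 - 3/2) - 1995) = 5629*(-61/24 - 1995) = 5629*(-47941/24) = -269859889/24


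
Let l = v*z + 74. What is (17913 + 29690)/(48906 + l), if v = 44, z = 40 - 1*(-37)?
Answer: 47603/52368 ≈ 0.90901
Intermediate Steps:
z = 77 (z = 40 + 37 = 77)
l = 3462 (l = 44*77 + 74 = 3388 + 74 = 3462)
(17913 + 29690)/(48906 + l) = (17913 + 29690)/(48906 + 3462) = 47603/52368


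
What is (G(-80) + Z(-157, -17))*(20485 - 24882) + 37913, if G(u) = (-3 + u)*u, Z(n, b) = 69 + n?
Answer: -28771231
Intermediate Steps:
G(u) = u*(-3 + u)
(G(-80) + Z(-157, -17))*(20485 - 24882) + 37913 = (-80*(-3 - 80) + (69 - 157))*(20485 - 24882) + 37913 = (-80*(-83) - 88)*(-4397) + 37913 = (6640 - 88)*(-4397) + 37913 = 6552*(-4397) + 37913 = -28809144 + 37913 = -28771231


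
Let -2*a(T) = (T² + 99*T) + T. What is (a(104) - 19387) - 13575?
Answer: -43570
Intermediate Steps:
a(T) = -50*T - T²/2 (a(T) = -((T² + 99*T) + T)/2 = -(T² + 100*T)/2 = -50*T - T²/2)
(a(104) - 19387) - 13575 = (-½*104*(100 + 104) - 19387) - 13575 = (-½*104*204 - 19387) - 13575 = (-10608 - 19387) - 13575 = -29995 - 13575 = -43570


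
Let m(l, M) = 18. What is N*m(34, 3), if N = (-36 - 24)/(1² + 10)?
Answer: -1080/11 ≈ -98.182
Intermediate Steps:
N = -60/11 (N = -60/(1 + 10) = -60/11 ≈ -5.4545)
N*m(34, 3) = -60/11*18 = -1080/11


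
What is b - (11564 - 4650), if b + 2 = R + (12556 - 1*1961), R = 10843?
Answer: 14522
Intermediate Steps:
b = 21436 (b = -2 + (10843 + (12556 - 1*1961)) = -2 + (10843 + (12556 - 1961)) = -2 + (10843 + 10595) = -2 + 21438 = 21436)
b - (11564 - 4650) = 21436 - (11564 - 4650) = 21436 - 1*6914 = 21436 - 6914 = 14522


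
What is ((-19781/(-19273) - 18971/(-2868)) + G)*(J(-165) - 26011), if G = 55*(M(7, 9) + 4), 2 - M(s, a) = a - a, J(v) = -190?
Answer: -488991833606311/55274964 ≈ -8.8465e+6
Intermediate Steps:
M(s, a) = 2 (M(s, a) = 2 - (a - a) = 2 - 1*0 = 2 + 0 = 2)
G = 330 (G = 55*(2 + 4) = 55*6 = 330)
((-19781/(-19273) - 18971/(-2868)) + G)*(J(-165) - 26011) = ((-19781/(-19273) - 18971/(-2868)) + 330)*(-190 - 26011) = ((-19781*(-1/19273) - 18971*(-1/2868)) + 330)*(-26201) = ((19781/19273 + 18971/2868) + 330)*(-26201) = (422359991/55274964 + 330)*(-26201) = (18663098111/55274964)*(-26201) = -488991833606311/55274964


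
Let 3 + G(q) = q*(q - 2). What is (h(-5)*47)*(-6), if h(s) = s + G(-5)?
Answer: -7614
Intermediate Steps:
G(q) = -3 + q*(-2 + q) (G(q) = -3 + q*(q - 2) = -3 + q*(-2 + q))
h(s) = 32 + s (h(s) = s + (-3 + (-5)² - 2*(-5)) = s + (-3 + 25 + 10) = s + 32 = 32 + s)
(h(-5)*47)*(-6) = ((32 - 5)*47)*(-6) = (27*47)*(-6) = 1269*(-6) = -7614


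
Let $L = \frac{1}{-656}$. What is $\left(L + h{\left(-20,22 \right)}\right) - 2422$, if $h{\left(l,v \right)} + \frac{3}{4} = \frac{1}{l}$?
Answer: $- \frac{7946789}{3280} \approx -2422.8$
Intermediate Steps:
$h{\left(l,v \right)} = - \frac{3}{4} + \frac{1}{l}$
$L = - \frac{1}{656} \approx -0.0015244$
$\left(L + h{\left(-20,22 \right)}\right) - 2422 = \left(- \frac{1}{656} - \left(\frac{3}{4} - \frac{1}{-20}\right)\right) - 2422 = \left(- \frac{1}{656} - \frac{4}{5}\right) - 2422 = - \frac{2629}{3280} - 2422 = - \frac{7946789}{3280}$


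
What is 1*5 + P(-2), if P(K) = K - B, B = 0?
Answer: 3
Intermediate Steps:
P(K) = K (P(K) = K - 1*0 = K + 0 = K)
1*5 + P(-2) = 1*5 - 2 = 5 - 2 = 3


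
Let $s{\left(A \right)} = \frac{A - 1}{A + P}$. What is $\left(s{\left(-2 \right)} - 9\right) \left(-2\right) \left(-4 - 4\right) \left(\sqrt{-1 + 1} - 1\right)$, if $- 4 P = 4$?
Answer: $128$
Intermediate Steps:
$P = -1$ ($P = \left(- \frac{1}{4}\right) 4 = -1$)
$s{\left(A \right)} = 1$ ($s{\left(A \right)} = \frac{A - 1}{A - 1} = \frac{-1 + A}{-1 + A} = 1$)
$\left(s{\left(-2 \right)} - 9\right) \left(-2\right) \left(-4 - 4\right) \left(\sqrt{-1 + 1} - 1\right) = \left(1 - 9\right) \left(-2\right) \left(-4 - 4\right) \left(\sqrt{-1 + 1} - 1\right) = \left(-8\right) \left(-2\right) \left(- 8 \left(\sqrt{0} - 1\right)\right) = 16 \left(- 8 \left(0 - 1\right)\right) = 16 \left(\left(-8\right) \left(-1\right)\right) = 16 \cdot 8 = 128$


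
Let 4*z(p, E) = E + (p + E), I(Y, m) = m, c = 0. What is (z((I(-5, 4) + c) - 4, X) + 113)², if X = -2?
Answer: 12544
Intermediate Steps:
z(p, E) = E/2 + p/4 (z(p, E) = (E + (p + E))/4 = (E + (E + p))/4 = (p + 2*E)/4 = E/2 + p/4)
(z((I(-5, 4) + c) - 4, X) + 113)² = (((½)*(-2) + ((4 + 0) - 4)/4) + 113)² = ((-1 + (4 - 4)/4) + 113)² = ((-1 + (¼)*0) + 113)² = ((-1 + 0) + 113)² = (-1 + 113)² = 112² = 12544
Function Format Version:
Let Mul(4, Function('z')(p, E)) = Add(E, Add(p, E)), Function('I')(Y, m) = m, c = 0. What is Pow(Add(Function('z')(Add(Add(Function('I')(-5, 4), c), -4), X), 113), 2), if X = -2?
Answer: 12544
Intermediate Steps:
Function('z')(p, E) = Add(Mul(Rational(1, 2), E), Mul(Rational(1, 4), p)) (Function('z')(p, E) = Mul(Rational(1, 4), Add(E, Add(p, E))) = Mul(Rational(1, 4), Add(E, Add(E, p))) = Mul(Rational(1, 4), Add(p, Mul(2, E))) = Add(Mul(Rational(1, 2), E), Mul(Rational(1, 4), p)))
Pow(Add(Function('z')(Add(Add(Function('I')(-5, 4), c), -4), X), 113), 2) = Pow(Add(Add(Mul(Rational(1, 2), -2), Mul(Rational(1, 4), Add(Add(4, 0), -4))), 113), 2) = Pow(Add(Add(-1, Mul(Rational(1, 4), Add(4, -4))), 113), 2) = Pow(Add(Add(-1, Mul(Rational(1, 4), 0)), 113), 2) = Pow(Add(Add(-1, 0), 113), 2) = Pow(Add(-1, 113), 2) = Pow(112, 2) = 12544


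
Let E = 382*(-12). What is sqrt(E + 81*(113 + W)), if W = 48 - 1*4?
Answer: sqrt(8133) ≈ 90.183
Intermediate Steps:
W = 44 (W = 48 - 4 = 44)
E = -4584
sqrt(E + 81*(113 + W)) = sqrt(-4584 + 81*(113 + 44)) = sqrt(-4584 + 81*157) = sqrt(-4584 + 12717) = sqrt(8133)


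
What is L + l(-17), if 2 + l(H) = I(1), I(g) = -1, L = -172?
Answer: -175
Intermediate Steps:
l(H) = -3 (l(H) = -2 - 1 = -3)
L + l(-17) = -172 - 3 = -175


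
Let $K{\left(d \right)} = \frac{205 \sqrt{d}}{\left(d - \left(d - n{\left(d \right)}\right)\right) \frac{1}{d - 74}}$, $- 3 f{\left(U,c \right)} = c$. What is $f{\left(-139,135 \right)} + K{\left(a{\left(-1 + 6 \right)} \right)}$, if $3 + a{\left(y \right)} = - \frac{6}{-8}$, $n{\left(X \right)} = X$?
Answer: $-45 + \frac{62525 i}{6} \approx -45.0 + 10421.0 i$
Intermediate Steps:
$f{\left(U,c \right)} = - \frac{c}{3}$
$a{\left(y \right)} = - \frac{9}{4}$ ($a{\left(y \right)} = -3 - \frac{6}{-8} = -3 - - \frac{3}{4} = -3 + \frac{3}{4} = - \frac{9}{4}$)
$K{\left(d \right)} = \frac{205 \left(-74 + d\right)}{\sqrt{d}}$ ($K{\left(d \right)} = \frac{205 \sqrt{d}}{\left(d + \left(d - d\right)\right) \frac{1}{d - 74}} = \frac{205 \sqrt{d}}{\left(d + 0\right) \frac{1}{-74 + d}} = \frac{205 \sqrt{d}}{d \frac{1}{-74 + d}} = 205 \sqrt{d} \frac{-74 + d}{d} = \frac{205 \left(-74 + d\right)}{\sqrt{d}}$)
$f{\left(-139,135 \right)} + K{\left(a{\left(-1 + 6 \right)} \right)} = \left(- \frac{1}{3}\right) 135 + \frac{205 \left(-74 - \frac{9}{4}\right)}{\frac{3}{2} i} = -45 + 205 \left(- \frac{2 i}{3}\right) \left(- \frac{305}{4}\right) = -45 + \frac{62525 i}{6}$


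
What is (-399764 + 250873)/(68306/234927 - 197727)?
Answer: 4996930851/6635906089 ≈ 0.75301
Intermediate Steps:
(-399764 + 250873)/(68306/234927 - 197727) = -148891/(68306*(1/234927) - 197727) = -148891/(9758/33561 - 197727) = -148891/(-6635906089/33561) = -148891*(-33561/6635906089) = 4996930851/6635906089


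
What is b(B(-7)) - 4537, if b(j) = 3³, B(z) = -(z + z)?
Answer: -4510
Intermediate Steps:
B(z) = -2*z
b(j) = 27
b(B(-7)) - 4537 = 27 - 4537 = -4510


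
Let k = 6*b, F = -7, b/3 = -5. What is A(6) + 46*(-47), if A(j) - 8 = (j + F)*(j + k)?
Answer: -2070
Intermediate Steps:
b = -15 (b = 3*(-5) = -15)
k = -90 (k = 6*(-15) = -90)
A(j) = 8 + (-90 + j)*(-7 + j) (A(j) = 8 + (j - 7)*(j - 90) = 8 + (-7 + j)*(-90 + j) = 8 + (-90 + j)*(-7 + j))
A(6) + 46*(-47) = (638 + 6**2 - 97*6) + 46*(-47) = (638 + 36 - 582) - 2162 = 92 - 2162 = -2070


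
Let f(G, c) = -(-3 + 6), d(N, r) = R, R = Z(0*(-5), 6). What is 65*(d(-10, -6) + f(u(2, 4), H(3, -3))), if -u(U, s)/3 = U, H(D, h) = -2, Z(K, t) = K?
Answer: -195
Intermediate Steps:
R = 0 (R = 0*(-5) = 0)
d(N, r) = 0
u(U, s) = -3*U
f(G, c) = -3 (f(G, c) = -1*3 = -3)
65*(d(-10, -6) + f(u(2, 4), H(3, -3))) = 65*(0 - 3) = 65*(-3) = -195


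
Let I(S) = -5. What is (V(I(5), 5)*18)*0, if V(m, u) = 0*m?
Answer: 0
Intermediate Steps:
V(m, u) = 0
(V(I(5), 5)*18)*0 = (0*18)*0 = 0*0 = 0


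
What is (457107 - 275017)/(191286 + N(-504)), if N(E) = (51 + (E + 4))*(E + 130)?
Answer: 91045/179606 ≈ 0.50692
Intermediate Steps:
N(E) = (55 + E)*(130 + E) (N(E) = (51 + (4 + E))*(130 + E) = (55 + E)*(130 + E))
(457107 - 275017)/(191286 + N(-504)) = (457107 - 275017)/(191286 + (7150 + (-504)² + 185*(-504))) = 182090/(191286 + (7150 + 254016 - 93240)) = 182090/(191286 + 167926) = 182090/359212 = 182090*(1/359212) = 91045/179606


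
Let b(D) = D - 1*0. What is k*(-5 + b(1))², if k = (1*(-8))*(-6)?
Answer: 768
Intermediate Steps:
b(D) = D (b(D) = D + 0 = D)
k = 48 (k = -8*(-6) = 48)
k*(-5 + b(1))² = 48*(-5 + 1)² = 48*(-4)² = 48*16 = 768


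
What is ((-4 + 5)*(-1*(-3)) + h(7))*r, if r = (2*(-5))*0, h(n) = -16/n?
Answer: 0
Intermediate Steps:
r = 0 (r = -10*0 = 0)
((-4 + 5)*(-1*(-3)) + h(7))*r = ((-4 + 5)*(-1*(-3)) - 16/7)*0 = (1*3 - 16*⅐)*0 = (3 - 16/7)*0 = (5/7)*0 = 0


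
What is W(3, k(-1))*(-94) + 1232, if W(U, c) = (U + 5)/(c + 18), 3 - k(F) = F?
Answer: 13176/11 ≈ 1197.8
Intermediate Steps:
k(F) = 3 - F
W(U, c) = (5 + U)/(18 + c)
W(3, k(-1))*(-94) + 1232 = ((5 + 3)/(18 + (3 - 1*(-1))))*(-94) + 1232 = (8/(18 + (3 + 1)))*(-94) + 1232 = (8/(18 + 4))*(-94) + 1232 = (8/22)*(-94) + 1232 = ((1/22)*8)*(-94) + 1232 = (4/11)*(-94) + 1232 = -376/11 + 1232 = 13176/11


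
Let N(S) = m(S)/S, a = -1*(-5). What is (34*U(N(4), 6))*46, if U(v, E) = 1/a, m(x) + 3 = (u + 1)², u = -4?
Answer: 1564/5 ≈ 312.80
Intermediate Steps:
m(x) = 6 (m(x) = -3 + (-4 + 1)² = -3 + (-3)² = -3 + 9 = 6)
a = 5
N(S) = 6/S
U(v, E) = ⅕ (U(v, E) = 1/5 = ⅕)
(34*U(N(4), 6))*46 = (34*(⅕))*46 = (34/5)*46 = 1564/5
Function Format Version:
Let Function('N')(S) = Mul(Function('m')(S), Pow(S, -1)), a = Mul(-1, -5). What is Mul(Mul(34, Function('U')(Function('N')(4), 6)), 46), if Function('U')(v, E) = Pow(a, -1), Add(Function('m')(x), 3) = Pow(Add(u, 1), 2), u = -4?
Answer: Rational(1564, 5) ≈ 312.80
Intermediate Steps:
Function('m')(x) = 6 (Function('m')(x) = Add(-3, Pow(Add(-4, 1), 2)) = Add(-3, Pow(-3, 2)) = Add(-3, 9) = 6)
a = 5
Function('N')(S) = Mul(6, Pow(S, -1))
Function('U')(v, E) = Rational(1, 5) (Function('U')(v, E) = Pow(5, -1) = Rational(1, 5))
Mul(Mul(34, Function('U')(Function('N')(4), 6)), 46) = Mul(Mul(34, Rational(1, 5)), 46) = Mul(Rational(34, 5), 46) = Rational(1564, 5)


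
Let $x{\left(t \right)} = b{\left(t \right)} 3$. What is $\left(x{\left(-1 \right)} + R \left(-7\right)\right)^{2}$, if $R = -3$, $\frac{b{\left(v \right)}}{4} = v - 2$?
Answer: $225$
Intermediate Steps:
$b{\left(v \right)} = -8 + 4 v$ ($b{\left(v \right)} = 4 \left(v - 2\right) = 4 \left(-2 + v\right) = -8 + 4 v$)
$x{\left(t \right)} = -24 + 12 t$ ($x{\left(t \right)} = \left(-8 + 4 t\right) 3 = -24 + 12 t$)
$\left(x{\left(-1 \right)} + R \left(-7\right)\right)^{2} = \left(\left(-24 + 12 \left(-1\right)\right) - -21\right)^{2} = \left(\left(-24 - 12\right) + 21\right)^{2} = \left(-36 + 21\right)^{2} = \left(-15\right)^{2} = 225$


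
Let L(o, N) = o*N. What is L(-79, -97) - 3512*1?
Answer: 4151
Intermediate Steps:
L(o, N) = N*o
L(-79, -97) - 3512*1 = -97*(-79) - 3512*1 = 7663 - 3512 = 4151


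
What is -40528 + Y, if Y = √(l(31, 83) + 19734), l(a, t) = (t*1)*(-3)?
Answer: -40528 + 3*√2165 ≈ -40388.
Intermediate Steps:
l(a, t) = -3*t (l(a, t) = t*(-3) = -3*t)
Y = 3*√2165 (Y = √(-3*83 + 19734) = √(-249 + 19734) = √19485 = 3*√2165 ≈ 139.59)
-40528 + Y = -40528 + 3*√2165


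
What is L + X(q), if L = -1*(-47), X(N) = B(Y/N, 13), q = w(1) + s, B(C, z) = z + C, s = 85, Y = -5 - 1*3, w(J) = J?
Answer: 2576/43 ≈ 59.907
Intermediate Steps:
Y = -8 (Y = -5 - 3 = -8)
B(C, z) = C + z
q = 86 (q = 1 + 85 = 86)
X(N) = 13 - 8/N (X(N) = -8/N + 13 = 13 - 8/N)
L = 47
L + X(q) = 47 + (13 - 8/86) = 47 + (13 - 8*1/86) = 47 + (13 - 4/43) = 47 + 555/43 = 2576/43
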